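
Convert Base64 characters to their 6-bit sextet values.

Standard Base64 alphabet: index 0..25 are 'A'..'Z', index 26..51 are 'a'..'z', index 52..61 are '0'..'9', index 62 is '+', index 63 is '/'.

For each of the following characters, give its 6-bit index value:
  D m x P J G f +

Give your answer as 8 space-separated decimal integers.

'D': A..Z range, ord('D') − ord('A') = 3
'm': a..z range, 26 + ord('m') − ord('a') = 38
'x': a..z range, 26 + ord('x') − ord('a') = 49
'P': A..Z range, ord('P') − ord('A') = 15
'J': A..Z range, ord('J') − ord('A') = 9
'G': A..Z range, ord('G') − ord('A') = 6
'f': a..z range, 26 + ord('f') − ord('a') = 31
'+': index 62

Answer: 3 38 49 15 9 6 31 62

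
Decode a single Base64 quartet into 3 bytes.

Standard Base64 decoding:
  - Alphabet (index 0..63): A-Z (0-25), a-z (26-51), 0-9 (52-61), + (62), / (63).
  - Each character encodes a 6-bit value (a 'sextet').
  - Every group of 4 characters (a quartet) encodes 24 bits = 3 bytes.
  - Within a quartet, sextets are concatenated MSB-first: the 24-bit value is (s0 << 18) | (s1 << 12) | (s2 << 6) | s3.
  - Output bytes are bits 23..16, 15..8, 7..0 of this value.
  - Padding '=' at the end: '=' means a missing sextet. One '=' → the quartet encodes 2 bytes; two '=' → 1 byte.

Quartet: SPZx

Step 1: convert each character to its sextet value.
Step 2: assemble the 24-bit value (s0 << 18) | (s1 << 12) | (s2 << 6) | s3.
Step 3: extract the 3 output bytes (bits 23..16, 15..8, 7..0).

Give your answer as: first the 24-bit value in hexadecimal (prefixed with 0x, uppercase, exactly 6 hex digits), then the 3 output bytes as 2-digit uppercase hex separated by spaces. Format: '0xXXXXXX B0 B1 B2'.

Sextets: S=18, P=15, Z=25, x=49
24-bit: (18<<18) | (15<<12) | (25<<6) | 49
      = 0x480000 | 0x00F000 | 0x000640 | 0x000031
      = 0x48F671
Bytes: (v>>16)&0xFF=48, (v>>8)&0xFF=F6, v&0xFF=71

Answer: 0x48F671 48 F6 71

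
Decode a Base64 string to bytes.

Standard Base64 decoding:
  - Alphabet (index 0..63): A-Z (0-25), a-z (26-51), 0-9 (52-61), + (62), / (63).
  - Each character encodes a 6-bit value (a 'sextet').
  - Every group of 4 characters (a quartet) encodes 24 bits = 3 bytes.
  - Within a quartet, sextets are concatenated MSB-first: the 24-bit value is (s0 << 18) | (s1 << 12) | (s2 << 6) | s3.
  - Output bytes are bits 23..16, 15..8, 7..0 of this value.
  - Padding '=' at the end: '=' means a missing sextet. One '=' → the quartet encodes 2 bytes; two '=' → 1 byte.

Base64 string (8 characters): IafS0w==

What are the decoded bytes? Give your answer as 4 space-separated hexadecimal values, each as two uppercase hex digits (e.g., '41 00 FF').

Answer: 21 A7 D2 D3

Derivation:
After char 0 ('I'=8): chars_in_quartet=1 acc=0x8 bytes_emitted=0
After char 1 ('a'=26): chars_in_quartet=2 acc=0x21A bytes_emitted=0
After char 2 ('f'=31): chars_in_quartet=3 acc=0x869F bytes_emitted=0
After char 3 ('S'=18): chars_in_quartet=4 acc=0x21A7D2 -> emit 21 A7 D2, reset; bytes_emitted=3
After char 4 ('0'=52): chars_in_quartet=1 acc=0x34 bytes_emitted=3
After char 5 ('w'=48): chars_in_quartet=2 acc=0xD30 bytes_emitted=3
Padding '==': partial quartet acc=0xD30 -> emit D3; bytes_emitted=4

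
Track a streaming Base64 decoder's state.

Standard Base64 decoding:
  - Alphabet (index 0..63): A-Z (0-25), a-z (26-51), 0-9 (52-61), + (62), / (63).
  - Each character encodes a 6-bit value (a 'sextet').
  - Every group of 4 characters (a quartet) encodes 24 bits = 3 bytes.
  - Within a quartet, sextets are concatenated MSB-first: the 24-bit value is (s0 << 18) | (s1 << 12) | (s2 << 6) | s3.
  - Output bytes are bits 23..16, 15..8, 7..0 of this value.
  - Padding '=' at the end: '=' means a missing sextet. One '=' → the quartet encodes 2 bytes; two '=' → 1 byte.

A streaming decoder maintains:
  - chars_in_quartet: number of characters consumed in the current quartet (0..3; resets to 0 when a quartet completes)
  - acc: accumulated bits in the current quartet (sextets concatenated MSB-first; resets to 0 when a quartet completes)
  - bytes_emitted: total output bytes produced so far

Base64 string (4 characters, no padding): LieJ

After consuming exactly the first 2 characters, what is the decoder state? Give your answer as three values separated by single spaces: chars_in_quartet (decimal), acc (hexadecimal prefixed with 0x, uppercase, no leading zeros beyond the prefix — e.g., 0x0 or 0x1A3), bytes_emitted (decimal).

After char 0 ('L'=11): chars_in_quartet=1 acc=0xB bytes_emitted=0
After char 1 ('i'=34): chars_in_quartet=2 acc=0x2E2 bytes_emitted=0

Answer: 2 0x2E2 0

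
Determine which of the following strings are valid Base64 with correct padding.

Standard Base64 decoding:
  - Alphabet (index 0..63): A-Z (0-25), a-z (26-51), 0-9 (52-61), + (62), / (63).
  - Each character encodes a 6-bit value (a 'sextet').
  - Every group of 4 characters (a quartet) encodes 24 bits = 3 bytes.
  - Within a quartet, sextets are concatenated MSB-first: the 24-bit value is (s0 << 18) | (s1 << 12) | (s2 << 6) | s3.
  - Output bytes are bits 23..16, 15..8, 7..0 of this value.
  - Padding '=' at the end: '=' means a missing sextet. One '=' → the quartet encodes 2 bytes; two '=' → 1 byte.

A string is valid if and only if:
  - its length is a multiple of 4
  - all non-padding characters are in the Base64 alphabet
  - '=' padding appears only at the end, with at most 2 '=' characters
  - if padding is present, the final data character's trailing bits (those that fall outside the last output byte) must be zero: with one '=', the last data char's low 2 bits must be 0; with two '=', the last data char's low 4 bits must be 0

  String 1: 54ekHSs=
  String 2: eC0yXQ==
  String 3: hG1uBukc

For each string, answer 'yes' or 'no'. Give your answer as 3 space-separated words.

String 1: '54ekHSs=' → valid
String 2: 'eC0yXQ==' → valid
String 3: 'hG1uBukc' → valid

Answer: yes yes yes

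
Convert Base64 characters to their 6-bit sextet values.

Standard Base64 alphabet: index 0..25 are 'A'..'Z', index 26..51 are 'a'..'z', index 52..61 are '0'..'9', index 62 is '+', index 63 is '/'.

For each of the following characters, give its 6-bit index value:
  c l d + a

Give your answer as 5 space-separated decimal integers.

'c': a..z range, 26 + ord('c') − ord('a') = 28
'l': a..z range, 26 + ord('l') − ord('a') = 37
'd': a..z range, 26 + ord('d') − ord('a') = 29
'+': index 62
'a': a..z range, 26 + ord('a') − ord('a') = 26

Answer: 28 37 29 62 26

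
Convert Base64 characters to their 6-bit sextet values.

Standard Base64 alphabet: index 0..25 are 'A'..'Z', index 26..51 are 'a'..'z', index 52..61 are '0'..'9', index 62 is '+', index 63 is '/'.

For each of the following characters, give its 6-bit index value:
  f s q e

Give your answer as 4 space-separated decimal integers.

Answer: 31 44 42 30

Derivation:
'f': a..z range, 26 + ord('f') − ord('a') = 31
's': a..z range, 26 + ord('s') − ord('a') = 44
'q': a..z range, 26 + ord('q') − ord('a') = 42
'e': a..z range, 26 + ord('e') − ord('a') = 30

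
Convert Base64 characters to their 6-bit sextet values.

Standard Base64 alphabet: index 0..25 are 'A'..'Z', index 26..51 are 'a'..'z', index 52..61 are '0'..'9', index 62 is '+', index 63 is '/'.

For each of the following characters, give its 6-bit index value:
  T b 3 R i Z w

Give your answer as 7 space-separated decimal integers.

'T': A..Z range, ord('T') − ord('A') = 19
'b': a..z range, 26 + ord('b') − ord('a') = 27
'3': 0..9 range, 52 + ord('3') − ord('0') = 55
'R': A..Z range, ord('R') − ord('A') = 17
'i': a..z range, 26 + ord('i') − ord('a') = 34
'Z': A..Z range, ord('Z') − ord('A') = 25
'w': a..z range, 26 + ord('w') − ord('a') = 48

Answer: 19 27 55 17 34 25 48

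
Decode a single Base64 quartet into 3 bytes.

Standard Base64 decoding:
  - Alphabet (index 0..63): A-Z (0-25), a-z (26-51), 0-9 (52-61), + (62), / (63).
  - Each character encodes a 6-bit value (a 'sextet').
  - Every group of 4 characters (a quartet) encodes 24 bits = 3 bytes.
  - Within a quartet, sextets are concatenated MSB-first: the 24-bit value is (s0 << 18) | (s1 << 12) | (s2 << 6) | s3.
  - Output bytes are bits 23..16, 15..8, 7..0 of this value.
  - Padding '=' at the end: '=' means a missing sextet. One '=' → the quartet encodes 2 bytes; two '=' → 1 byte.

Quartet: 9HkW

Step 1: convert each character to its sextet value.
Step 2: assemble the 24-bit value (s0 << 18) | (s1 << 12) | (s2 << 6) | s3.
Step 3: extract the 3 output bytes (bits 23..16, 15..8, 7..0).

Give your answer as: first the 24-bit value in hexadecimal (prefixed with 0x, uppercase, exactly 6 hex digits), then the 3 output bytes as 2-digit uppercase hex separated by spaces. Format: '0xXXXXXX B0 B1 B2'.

Answer: 0xF47916 F4 79 16

Derivation:
Sextets: 9=61, H=7, k=36, W=22
24-bit: (61<<18) | (7<<12) | (36<<6) | 22
      = 0xF40000 | 0x007000 | 0x000900 | 0x000016
      = 0xF47916
Bytes: (v>>16)&0xFF=F4, (v>>8)&0xFF=79, v&0xFF=16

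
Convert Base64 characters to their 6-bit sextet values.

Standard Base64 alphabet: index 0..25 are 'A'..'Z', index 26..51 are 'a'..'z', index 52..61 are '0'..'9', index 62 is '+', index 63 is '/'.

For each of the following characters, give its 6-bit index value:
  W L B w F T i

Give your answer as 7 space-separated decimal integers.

Answer: 22 11 1 48 5 19 34

Derivation:
'W': A..Z range, ord('W') − ord('A') = 22
'L': A..Z range, ord('L') − ord('A') = 11
'B': A..Z range, ord('B') − ord('A') = 1
'w': a..z range, 26 + ord('w') − ord('a') = 48
'F': A..Z range, ord('F') − ord('A') = 5
'T': A..Z range, ord('T') − ord('A') = 19
'i': a..z range, 26 + ord('i') − ord('a') = 34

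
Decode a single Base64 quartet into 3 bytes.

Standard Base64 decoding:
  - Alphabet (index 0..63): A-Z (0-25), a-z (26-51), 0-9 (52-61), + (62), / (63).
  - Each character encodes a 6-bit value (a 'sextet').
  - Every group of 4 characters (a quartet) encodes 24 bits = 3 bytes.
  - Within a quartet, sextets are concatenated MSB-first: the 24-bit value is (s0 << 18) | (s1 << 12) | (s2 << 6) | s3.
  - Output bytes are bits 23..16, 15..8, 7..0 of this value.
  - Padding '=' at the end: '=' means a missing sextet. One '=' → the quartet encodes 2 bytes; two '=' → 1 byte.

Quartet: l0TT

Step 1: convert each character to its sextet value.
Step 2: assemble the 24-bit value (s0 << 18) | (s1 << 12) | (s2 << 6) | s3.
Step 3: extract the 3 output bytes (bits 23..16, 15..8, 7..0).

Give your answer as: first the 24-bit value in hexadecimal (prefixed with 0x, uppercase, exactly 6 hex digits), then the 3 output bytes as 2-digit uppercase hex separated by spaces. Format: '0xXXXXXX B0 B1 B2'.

Answer: 0x9744D3 97 44 D3

Derivation:
Sextets: l=37, 0=52, T=19, T=19
24-bit: (37<<18) | (52<<12) | (19<<6) | 19
      = 0x940000 | 0x034000 | 0x0004C0 | 0x000013
      = 0x9744D3
Bytes: (v>>16)&0xFF=97, (v>>8)&0xFF=44, v&0xFF=D3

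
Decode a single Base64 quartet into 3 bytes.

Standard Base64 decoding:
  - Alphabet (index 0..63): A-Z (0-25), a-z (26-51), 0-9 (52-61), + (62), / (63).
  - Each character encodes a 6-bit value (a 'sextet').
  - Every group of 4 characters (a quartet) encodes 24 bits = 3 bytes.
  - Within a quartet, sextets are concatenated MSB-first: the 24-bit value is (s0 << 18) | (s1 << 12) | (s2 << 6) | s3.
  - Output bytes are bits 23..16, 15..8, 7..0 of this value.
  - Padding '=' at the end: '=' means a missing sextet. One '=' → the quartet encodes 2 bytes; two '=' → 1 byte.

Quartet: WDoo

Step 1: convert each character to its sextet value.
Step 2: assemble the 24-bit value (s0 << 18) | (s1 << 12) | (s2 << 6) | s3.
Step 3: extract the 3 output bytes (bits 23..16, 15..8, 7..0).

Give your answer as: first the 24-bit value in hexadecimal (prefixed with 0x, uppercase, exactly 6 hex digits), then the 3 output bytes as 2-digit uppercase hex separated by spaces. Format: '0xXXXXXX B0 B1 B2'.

Answer: 0x583A28 58 3A 28

Derivation:
Sextets: W=22, D=3, o=40, o=40
24-bit: (22<<18) | (3<<12) | (40<<6) | 40
      = 0x580000 | 0x003000 | 0x000A00 | 0x000028
      = 0x583A28
Bytes: (v>>16)&0xFF=58, (v>>8)&0xFF=3A, v&0xFF=28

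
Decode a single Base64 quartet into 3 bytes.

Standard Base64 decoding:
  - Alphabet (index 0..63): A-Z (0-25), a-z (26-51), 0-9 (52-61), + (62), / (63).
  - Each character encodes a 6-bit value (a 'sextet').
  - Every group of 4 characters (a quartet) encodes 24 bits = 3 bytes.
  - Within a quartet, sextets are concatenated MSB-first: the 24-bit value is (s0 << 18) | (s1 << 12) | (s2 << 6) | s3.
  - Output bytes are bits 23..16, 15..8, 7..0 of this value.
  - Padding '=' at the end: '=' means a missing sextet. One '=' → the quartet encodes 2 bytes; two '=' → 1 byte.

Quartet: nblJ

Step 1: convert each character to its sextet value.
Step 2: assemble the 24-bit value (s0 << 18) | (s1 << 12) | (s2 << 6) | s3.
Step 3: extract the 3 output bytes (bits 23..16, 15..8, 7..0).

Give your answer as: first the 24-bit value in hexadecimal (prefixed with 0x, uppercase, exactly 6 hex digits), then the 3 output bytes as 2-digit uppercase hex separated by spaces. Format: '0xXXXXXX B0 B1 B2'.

Sextets: n=39, b=27, l=37, J=9
24-bit: (39<<18) | (27<<12) | (37<<6) | 9
      = 0x9C0000 | 0x01B000 | 0x000940 | 0x000009
      = 0x9DB949
Bytes: (v>>16)&0xFF=9D, (v>>8)&0xFF=B9, v&0xFF=49

Answer: 0x9DB949 9D B9 49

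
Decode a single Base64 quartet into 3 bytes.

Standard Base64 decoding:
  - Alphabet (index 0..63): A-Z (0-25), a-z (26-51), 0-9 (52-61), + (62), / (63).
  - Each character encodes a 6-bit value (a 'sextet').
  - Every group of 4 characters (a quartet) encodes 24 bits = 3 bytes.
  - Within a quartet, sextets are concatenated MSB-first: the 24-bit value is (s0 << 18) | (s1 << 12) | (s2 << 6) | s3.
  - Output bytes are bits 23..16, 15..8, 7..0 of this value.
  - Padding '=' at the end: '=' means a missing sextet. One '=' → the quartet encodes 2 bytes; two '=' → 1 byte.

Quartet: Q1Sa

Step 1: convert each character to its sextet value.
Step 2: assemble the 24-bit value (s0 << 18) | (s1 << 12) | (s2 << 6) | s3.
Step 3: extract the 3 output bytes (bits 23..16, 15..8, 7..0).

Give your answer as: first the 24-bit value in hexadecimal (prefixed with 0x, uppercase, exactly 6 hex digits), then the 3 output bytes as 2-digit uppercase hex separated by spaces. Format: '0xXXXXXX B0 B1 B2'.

Sextets: Q=16, 1=53, S=18, a=26
24-bit: (16<<18) | (53<<12) | (18<<6) | 26
      = 0x400000 | 0x035000 | 0x000480 | 0x00001A
      = 0x43549A
Bytes: (v>>16)&0xFF=43, (v>>8)&0xFF=54, v&0xFF=9A

Answer: 0x43549A 43 54 9A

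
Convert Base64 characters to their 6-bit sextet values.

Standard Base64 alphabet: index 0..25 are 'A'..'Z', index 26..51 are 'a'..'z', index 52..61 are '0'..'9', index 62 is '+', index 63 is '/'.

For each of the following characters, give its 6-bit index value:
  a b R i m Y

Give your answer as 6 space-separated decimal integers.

'a': a..z range, 26 + ord('a') − ord('a') = 26
'b': a..z range, 26 + ord('b') − ord('a') = 27
'R': A..Z range, ord('R') − ord('A') = 17
'i': a..z range, 26 + ord('i') − ord('a') = 34
'm': a..z range, 26 + ord('m') − ord('a') = 38
'Y': A..Z range, ord('Y') − ord('A') = 24

Answer: 26 27 17 34 38 24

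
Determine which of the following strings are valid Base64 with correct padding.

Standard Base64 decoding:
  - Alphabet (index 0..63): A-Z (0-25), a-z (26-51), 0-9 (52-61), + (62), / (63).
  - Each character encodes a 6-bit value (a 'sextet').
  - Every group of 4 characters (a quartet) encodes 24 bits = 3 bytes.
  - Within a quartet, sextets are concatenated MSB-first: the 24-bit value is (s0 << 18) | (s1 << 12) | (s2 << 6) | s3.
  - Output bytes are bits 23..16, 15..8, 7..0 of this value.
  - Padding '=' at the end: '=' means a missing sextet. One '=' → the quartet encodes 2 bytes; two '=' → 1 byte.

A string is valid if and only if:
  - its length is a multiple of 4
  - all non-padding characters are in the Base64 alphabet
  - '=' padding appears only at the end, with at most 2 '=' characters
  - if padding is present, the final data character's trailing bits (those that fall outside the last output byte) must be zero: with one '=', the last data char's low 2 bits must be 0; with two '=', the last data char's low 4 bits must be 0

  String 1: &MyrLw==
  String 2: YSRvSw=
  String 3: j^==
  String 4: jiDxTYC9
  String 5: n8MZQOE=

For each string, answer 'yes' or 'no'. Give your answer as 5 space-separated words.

Answer: no no no yes yes

Derivation:
String 1: '&MyrLw==' → invalid (bad char(s): ['&'])
String 2: 'YSRvSw=' → invalid (len=7 not mult of 4)
String 3: 'j^==' → invalid (bad char(s): ['^'])
String 4: 'jiDxTYC9' → valid
String 5: 'n8MZQOE=' → valid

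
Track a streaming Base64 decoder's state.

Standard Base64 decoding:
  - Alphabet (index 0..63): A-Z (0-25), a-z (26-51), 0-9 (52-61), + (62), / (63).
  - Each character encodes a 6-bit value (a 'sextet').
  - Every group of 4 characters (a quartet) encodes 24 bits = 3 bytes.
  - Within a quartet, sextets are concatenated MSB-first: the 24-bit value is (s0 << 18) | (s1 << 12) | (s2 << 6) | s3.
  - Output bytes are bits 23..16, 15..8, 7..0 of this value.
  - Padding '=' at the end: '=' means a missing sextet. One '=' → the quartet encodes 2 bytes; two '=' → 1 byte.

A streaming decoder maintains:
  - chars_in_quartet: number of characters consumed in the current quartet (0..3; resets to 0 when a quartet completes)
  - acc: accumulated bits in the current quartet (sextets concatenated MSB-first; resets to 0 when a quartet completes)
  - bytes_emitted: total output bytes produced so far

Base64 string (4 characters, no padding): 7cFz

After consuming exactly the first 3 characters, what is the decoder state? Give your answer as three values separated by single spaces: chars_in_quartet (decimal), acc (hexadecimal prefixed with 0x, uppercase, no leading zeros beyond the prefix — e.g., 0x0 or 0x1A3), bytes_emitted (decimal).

After char 0 ('7'=59): chars_in_quartet=1 acc=0x3B bytes_emitted=0
After char 1 ('c'=28): chars_in_quartet=2 acc=0xEDC bytes_emitted=0
After char 2 ('F'=5): chars_in_quartet=3 acc=0x3B705 bytes_emitted=0

Answer: 3 0x3B705 0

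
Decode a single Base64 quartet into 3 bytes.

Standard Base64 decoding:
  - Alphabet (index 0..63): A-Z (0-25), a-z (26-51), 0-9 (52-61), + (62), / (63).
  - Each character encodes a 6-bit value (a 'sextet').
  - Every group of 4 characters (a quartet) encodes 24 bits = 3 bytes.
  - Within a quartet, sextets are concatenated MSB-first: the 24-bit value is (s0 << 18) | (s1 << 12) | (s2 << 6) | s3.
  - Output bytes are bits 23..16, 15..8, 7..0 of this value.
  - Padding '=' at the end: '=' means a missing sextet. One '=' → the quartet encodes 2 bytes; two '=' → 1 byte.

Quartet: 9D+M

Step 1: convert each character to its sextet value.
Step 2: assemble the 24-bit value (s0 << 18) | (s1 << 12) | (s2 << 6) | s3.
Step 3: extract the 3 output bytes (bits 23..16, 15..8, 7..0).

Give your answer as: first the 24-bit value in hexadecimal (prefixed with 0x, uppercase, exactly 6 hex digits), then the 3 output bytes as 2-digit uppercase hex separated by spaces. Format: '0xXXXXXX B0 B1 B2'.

Sextets: 9=61, D=3, +=62, M=12
24-bit: (61<<18) | (3<<12) | (62<<6) | 12
      = 0xF40000 | 0x003000 | 0x000F80 | 0x00000C
      = 0xF43F8C
Bytes: (v>>16)&0xFF=F4, (v>>8)&0xFF=3F, v&0xFF=8C

Answer: 0xF43F8C F4 3F 8C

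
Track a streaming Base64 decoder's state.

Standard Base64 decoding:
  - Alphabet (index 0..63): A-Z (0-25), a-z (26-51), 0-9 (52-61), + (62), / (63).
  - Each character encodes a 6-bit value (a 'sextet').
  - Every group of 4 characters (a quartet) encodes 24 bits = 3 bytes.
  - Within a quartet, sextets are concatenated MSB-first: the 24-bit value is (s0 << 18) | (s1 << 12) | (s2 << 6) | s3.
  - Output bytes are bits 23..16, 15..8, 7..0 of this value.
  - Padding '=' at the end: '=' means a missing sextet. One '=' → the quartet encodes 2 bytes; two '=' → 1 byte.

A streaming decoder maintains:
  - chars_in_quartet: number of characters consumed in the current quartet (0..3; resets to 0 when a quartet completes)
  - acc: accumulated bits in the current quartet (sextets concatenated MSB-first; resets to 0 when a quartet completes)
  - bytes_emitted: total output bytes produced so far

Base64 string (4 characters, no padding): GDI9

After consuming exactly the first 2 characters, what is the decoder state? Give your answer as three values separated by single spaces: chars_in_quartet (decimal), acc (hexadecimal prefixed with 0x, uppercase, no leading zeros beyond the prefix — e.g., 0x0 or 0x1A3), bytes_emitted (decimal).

Answer: 2 0x183 0

Derivation:
After char 0 ('G'=6): chars_in_quartet=1 acc=0x6 bytes_emitted=0
After char 1 ('D'=3): chars_in_quartet=2 acc=0x183 bytes_emitted=0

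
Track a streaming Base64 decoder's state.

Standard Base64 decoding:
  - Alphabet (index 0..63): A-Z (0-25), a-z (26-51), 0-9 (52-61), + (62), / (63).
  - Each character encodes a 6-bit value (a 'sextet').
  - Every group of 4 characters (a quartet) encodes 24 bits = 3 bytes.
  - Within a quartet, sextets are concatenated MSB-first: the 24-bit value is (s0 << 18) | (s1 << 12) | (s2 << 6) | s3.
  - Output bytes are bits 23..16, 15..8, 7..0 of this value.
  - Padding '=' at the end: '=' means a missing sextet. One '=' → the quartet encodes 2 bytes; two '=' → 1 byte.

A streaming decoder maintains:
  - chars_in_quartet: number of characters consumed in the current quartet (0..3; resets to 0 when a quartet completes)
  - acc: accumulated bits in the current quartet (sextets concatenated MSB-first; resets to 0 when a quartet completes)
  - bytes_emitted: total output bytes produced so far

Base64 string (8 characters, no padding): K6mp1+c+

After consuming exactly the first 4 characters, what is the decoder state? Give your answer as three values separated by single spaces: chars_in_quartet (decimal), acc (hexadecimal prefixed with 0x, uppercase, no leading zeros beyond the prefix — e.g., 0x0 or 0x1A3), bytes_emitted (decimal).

After char 0 ('K'=10): chars_in_quartet=1 acc=0xA bytes_emitted=0
After char 1 ('6'=58): chars_in_quartet=2 acc=0x2BA bytes_emitted=0
After char 2 ('m'=38): chars_in_quartet=3 acc=0xAEA6 bytes_emitted=0
After char 3 ('p'=41): chars_in_quartet=4 acc=0x2BA9A9 -> emit 2B A9 A9, reset; bytes_emitted=3

Answer: 0 0x0 3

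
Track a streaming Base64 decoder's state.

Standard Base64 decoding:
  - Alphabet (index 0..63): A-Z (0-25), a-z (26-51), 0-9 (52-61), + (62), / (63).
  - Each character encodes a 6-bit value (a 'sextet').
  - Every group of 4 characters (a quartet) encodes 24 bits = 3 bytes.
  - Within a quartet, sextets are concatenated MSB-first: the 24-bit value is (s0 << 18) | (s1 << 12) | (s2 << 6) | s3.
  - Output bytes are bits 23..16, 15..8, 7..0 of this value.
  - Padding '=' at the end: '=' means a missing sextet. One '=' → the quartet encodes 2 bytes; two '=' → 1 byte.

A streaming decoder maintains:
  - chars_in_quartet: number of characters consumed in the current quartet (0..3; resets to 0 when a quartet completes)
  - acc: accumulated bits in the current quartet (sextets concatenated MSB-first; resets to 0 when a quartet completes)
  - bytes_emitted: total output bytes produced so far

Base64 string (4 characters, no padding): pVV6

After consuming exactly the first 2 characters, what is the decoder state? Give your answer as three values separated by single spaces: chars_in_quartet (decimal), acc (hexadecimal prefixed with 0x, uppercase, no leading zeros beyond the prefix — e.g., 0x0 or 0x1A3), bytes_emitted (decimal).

Answer: 2 0xA55 0

Derivation:
After char 0 ('p'=41): chars_in_quartet=1 acc=0x29 bytes_emitted=0
After char 1 ('V'=21): chars_in_quartet=2 acc=0xA55 bytes_emitted=0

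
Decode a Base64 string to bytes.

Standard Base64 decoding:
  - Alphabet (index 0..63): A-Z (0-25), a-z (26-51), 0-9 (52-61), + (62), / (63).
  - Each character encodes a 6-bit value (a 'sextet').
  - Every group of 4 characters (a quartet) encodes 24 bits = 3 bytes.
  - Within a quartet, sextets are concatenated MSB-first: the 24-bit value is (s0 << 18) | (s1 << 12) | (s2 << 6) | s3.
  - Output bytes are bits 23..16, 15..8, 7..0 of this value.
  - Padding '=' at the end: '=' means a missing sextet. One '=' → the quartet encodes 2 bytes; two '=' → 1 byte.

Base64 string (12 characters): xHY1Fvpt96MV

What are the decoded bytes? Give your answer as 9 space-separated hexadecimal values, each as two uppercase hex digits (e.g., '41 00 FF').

Answer: C4 76 35 16 FA 6D F7 A3 15

Derivation:
After char 0 ('x'=49): chars_in_quartet=1 acc=0x31 bytes_emitted=0
After char 1 ('H'=7): chars_in_quartet=2 acc=0xC47 bytes_emitted=0
After char 2 ('Y'=24): chars_in_quartet=3 acc=0x311D8 bytes_emitted=0
After char 3 ('1'=53): chars_in_quartet=4 acc=0xC47635 -> emit C4 76 35, reset; bytes_emitted=3
After char 4 ('F'=5): chars_in_quartet=1 acc=0x5 bytes_emitted=3
After char 5 ('v'=47): chars_in_quartet=2 acc=0x16F bytes_emitted=3
After char 6 ('p'=41): chars_in_quartet=3 acc=0x5BE9 bytes_emitted=3
After char 7 ('t'=45): chars_in_quartet=4 acc=0x16FA6D -> emit 16 FA 6D, reset; bytes_emitted=6
After char 8 ('9'=61): chars_in_quartet=1 acc=0x3D bytes_emitted=6
After char 9 ('6'=58): chars_in_quartet=2 acc=0xF7A bytes_emitted=6
After char 10 ('M'=12): chars_in_quartet=3 acc=0x3DE8C bytes_emitted=6
After char 11 ('V'=21): chars_in_quartet=4 acc=0xF7A315 -> emit F7 A3 15, reset; bytes_emitted=9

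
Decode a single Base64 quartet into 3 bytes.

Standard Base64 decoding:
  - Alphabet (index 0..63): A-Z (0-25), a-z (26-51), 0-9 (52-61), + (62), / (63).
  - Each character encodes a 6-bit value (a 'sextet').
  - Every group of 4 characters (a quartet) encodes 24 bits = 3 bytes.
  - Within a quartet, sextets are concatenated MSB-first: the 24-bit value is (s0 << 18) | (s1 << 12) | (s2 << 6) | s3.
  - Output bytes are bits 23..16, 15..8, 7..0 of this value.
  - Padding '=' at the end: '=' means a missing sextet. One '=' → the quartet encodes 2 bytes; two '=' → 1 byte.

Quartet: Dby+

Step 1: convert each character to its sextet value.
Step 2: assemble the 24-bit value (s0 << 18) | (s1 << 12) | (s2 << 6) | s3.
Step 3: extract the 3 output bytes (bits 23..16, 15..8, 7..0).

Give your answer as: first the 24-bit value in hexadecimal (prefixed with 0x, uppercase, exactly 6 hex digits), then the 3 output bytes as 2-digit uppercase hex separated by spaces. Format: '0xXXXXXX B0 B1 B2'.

Sextets: D=3, b=27, y=50, +=62
24-bit: (3<<18) | (27<<12) | (50<<6) | 62
      = 0x0C0000 | 0x01B000 | 0x000C80 | 0x00003E
      = 0x0DBCBE
Bytes: (v>>16)&0xFF=0D, (v>>8)&0xFF=BC, v&0xFF=BE

Answer: 0x0DBCBE 0D BC BE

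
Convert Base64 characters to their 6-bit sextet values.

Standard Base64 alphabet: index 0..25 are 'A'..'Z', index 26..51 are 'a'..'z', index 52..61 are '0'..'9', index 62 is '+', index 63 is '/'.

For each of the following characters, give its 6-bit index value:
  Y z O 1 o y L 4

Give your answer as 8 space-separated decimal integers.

Answer: 24 51 14 53 40 50 11 56

Derivation:
'Y': A..Z range, ord('Y') − ord('A') = 24
'z': a..z range, 26 + ord('z') − ord('a') = 51
'O': A..Z range, ord('O') − ord('A') = 14
'1': 0..9 range, 52 + ord('1') − ord('0') = 53
'o': a..z range, 26 + ord('o') − ord('a') = 40
'y': a..z range, 26 + ord('y') − ord('a') = 50
'L': A..Z range, ord('L') − ord('A') = 11
'4': 0..9 range, 52 + ord('4') − ord('0') = 56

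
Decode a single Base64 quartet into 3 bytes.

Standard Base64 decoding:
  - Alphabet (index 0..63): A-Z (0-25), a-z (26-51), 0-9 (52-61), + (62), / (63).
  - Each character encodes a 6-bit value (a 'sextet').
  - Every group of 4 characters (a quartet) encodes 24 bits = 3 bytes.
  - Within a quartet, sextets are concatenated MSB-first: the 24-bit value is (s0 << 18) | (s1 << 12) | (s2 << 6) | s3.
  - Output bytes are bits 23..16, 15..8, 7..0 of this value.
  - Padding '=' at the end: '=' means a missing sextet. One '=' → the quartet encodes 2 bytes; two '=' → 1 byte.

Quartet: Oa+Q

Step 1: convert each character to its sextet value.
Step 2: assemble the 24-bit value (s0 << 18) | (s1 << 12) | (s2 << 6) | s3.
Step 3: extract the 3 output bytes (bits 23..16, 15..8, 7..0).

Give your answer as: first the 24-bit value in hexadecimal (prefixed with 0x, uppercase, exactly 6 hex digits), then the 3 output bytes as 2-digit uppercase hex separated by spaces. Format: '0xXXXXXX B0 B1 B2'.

Answer: 0x39AF90 39 AF 90

Derivation:
Sextets: O=14, a=26, +=62, Q=16
24-bit: (14<<18) | (26<<12) | (62<<6) | 16
      = 0x380000 | 0x01A000 | 0x000F80 | 0x000010
      = 0x39AF90
Bytes: (v>>16)&0xFF=39, (v>>8)&0xFF=AF, v&0xFF=90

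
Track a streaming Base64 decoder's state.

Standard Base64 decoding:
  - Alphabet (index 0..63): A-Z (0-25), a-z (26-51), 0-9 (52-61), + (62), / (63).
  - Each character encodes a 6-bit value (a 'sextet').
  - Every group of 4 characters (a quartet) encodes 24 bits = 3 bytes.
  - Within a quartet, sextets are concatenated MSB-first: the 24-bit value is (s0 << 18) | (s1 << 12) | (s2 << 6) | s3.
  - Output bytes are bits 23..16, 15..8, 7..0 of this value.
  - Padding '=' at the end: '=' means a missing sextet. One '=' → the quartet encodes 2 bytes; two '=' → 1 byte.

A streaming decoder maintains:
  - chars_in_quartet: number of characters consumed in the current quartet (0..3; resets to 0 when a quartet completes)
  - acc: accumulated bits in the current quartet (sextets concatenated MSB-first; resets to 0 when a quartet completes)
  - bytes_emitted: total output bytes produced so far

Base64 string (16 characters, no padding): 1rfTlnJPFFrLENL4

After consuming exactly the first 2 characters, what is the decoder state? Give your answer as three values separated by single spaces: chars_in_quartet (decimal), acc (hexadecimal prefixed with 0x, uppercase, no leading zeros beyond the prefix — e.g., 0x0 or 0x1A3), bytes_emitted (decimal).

After char 0 ('1'=53): chars_in_quartet=1 acc=0x35 bytes_emitted=0
After char 1 ('r'=43): chars_in_quartet=2 acc=0xD6B bytes_emitted=0

Answer: 2 0xD6B 0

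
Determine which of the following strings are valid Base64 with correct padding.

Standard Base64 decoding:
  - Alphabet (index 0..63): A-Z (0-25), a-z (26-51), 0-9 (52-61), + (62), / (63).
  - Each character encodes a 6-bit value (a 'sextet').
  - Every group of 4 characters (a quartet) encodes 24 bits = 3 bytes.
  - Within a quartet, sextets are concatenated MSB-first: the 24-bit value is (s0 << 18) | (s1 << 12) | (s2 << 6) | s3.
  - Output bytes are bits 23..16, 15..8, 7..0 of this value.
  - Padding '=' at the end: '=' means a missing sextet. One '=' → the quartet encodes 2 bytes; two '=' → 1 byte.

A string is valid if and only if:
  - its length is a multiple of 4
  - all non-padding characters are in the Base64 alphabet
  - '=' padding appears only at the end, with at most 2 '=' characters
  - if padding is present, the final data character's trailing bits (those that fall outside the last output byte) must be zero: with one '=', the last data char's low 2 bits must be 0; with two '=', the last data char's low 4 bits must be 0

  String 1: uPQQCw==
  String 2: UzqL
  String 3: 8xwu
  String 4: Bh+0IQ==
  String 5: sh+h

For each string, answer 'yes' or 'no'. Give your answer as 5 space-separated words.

String 1: 'uPQQCw==' → valid
String 2: 'UzqL' → valid
String 3: '8xwu' → valid
String 4: 'Bh+0IQ==' → valid
String 5: 'sh+h' → valid

Answer: yes yes yes yes yes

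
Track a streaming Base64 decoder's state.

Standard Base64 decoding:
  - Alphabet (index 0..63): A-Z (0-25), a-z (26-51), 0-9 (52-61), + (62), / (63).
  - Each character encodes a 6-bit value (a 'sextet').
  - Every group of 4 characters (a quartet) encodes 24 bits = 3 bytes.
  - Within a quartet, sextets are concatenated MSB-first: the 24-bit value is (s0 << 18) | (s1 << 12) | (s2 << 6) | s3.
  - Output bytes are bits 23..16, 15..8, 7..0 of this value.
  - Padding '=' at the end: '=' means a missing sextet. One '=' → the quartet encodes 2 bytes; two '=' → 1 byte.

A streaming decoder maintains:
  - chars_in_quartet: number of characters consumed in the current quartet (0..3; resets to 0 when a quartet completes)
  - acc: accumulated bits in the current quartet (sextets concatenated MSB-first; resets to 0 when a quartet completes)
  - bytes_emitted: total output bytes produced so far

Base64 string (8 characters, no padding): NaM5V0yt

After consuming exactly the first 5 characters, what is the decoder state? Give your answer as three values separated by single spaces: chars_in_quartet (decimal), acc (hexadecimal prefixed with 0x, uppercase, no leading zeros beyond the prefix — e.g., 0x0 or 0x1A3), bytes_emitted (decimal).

Answer: 1 0x15 3

Derivation:
After char 0 ('N'=13): chars_in_quartet=1 acc=0xD bytes_emitted=0
After char 1 ('a'=26): chars_in_quartet=2 acc=0x35A bytes_emitted=0
After char 2 ('M'=12): chars_in_quartet=3 acc=0xD68C bytes_emitted=0
After char 3 ('5'=57): chars_in_quartet=4 acc=0x35A339 -> emit 35 A3 39, reset; bytes_emitted=3
After char 4 ('V'=21): chars_in_quartet=1 acc=0x15 bytes_emitted=3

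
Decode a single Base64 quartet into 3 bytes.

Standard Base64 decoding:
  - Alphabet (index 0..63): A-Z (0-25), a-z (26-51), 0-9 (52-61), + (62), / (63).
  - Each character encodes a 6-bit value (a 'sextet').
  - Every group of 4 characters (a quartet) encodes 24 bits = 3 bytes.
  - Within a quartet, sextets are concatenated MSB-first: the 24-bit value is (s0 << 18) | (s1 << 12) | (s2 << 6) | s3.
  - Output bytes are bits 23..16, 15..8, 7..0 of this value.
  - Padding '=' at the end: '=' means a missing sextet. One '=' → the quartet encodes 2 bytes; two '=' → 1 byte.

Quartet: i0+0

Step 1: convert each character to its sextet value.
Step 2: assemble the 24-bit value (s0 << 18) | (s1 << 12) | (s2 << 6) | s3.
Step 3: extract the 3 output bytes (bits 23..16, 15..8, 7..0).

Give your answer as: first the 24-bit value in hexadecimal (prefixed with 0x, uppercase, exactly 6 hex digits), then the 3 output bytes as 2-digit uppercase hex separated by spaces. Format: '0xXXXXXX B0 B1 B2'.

Sextets: i=34, 0=52, +=62, 0=52
24-bit: (34<<18) | (52<<12) | (62<<6) | 52
      = 0x880000 | 0x034000 | 0x000F80 | 0x000034
      = 0x8B4FB4
Bytes: (v>>16)&0xFF=8B, (v>>8)&0xFF=4F, v&0xFF=B4

Answer: 0x8B4FB4 8B 4F B4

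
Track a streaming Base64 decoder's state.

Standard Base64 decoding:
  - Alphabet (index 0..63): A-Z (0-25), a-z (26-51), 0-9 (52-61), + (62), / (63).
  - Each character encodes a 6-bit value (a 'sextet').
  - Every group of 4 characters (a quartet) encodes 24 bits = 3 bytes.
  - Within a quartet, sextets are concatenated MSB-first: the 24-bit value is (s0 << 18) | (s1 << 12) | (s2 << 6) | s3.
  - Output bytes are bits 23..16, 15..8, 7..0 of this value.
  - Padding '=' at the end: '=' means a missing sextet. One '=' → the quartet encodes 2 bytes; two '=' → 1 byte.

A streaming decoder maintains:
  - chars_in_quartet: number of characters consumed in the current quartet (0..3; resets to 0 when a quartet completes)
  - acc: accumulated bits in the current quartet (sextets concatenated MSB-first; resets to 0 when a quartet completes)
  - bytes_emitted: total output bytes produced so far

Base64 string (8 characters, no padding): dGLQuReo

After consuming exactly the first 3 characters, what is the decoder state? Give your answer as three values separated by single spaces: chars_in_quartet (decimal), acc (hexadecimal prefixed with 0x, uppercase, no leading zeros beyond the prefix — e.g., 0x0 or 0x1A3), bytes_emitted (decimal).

After char 0 ('d'=29): chars_in_quartet=1 acc=0x1D bytes_emitted=0
After char 1 ('G'=6): chars_in_quartet=2 acc=0x746 bytes_emitted=0
After char 2 ('L'=11): chars_in_quartet=3 acc=0x1D18B bytes_emitted=0

Answer: 3 0x1D18B 0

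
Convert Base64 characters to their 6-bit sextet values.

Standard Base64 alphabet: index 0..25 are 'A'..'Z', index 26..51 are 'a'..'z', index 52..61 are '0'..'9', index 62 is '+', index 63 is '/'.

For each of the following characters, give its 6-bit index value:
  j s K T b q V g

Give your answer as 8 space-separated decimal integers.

'j': a..z range, 26 + ord('j') − ord('a') = 35
's': a..z range, 26 + ord('s') − ord('a') = 44
'K': A..Z range, ord('K') − ord('A') = 10
'T': A..Z range, ord('T') − ord('A') = 19
'b': a..z range, 26 + ord('b') − ord('a') = 27
'q': a..z range, 26 + ord('q') − ord('a') = 42
'V': A..Z range, ord('V') − ord('A') = 21
'g': a..z range, 26 + ord('g') − ord('a') = 32

Answer: 35 44 10 19 27 42 21 32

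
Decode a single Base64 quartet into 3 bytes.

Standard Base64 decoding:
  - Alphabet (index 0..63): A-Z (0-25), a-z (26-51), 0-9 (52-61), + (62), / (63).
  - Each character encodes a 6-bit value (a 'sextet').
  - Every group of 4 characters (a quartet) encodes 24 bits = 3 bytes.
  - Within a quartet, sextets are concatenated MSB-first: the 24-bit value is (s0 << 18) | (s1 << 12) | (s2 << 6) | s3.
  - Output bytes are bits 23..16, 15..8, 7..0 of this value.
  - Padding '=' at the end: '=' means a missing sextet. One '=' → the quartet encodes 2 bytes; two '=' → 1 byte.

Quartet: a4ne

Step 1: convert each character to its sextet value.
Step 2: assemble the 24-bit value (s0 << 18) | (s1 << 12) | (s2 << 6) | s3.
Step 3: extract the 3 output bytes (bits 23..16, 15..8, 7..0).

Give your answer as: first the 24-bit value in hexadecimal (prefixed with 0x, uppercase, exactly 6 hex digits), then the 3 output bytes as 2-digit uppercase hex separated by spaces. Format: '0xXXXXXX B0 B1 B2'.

Answer: 0x6B89DE 6B 89 DE

Derivation:
Sextets: a=26, 4=56, n=39, e=30
24-bit: (26<<18) | (56<<12) | (39<<6) | 30
      = 0x680000 | 0x038000 | 0x0009C0 | 0x00001E
      = 0x6B89DE
Bytes: (v>>16)&0xFF=6B, (v>>8)&0xFF=89, v&0xFF=DE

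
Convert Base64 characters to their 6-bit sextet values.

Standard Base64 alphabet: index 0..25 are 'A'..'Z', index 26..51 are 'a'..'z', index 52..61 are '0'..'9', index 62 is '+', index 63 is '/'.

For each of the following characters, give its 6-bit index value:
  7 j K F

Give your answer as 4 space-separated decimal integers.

'7': 0..9 range, 52 + ord('7') − ord('0') = 59
'j': a..z range, 26 + ord('j') − ord('a') = 35
'K': A..Z range, ord('K') − ord('A') = 10
'F': A..Z range, ord('F') − ord('A') = 5

Answer: 59 35 10 5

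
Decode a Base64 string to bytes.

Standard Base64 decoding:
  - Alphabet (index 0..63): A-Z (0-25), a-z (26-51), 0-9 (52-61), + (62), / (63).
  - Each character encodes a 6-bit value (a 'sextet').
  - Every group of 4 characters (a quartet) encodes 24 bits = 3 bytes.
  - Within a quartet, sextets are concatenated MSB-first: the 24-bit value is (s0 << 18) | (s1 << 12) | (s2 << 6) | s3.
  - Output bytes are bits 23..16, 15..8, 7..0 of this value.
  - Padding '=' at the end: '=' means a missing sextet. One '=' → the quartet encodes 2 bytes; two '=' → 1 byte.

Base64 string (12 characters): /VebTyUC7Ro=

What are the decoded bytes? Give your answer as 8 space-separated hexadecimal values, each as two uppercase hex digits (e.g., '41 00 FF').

After char 0 ('/'=63): chars_in_quartet=1 acc=0x3F bytes_emitted=0
After char 1 ('V'=21): chars_in_quartet=2 acc=0xFD5 bytes_emitted=0
After char 2 ('e'=30): chars_in_quartet=3 acc=0x3F55E bytes_emitted=0
After char 3 ('b'=27): chars_in_quartet=4 acc=0xFD579B -> emit FD 57 9B, reset; bytes_emitted=3
After char 4 ('T'=19): chars_in_quartet=1 acc=0x13 bytes_emitted=3
After char 5 ('y'=50): chars_in_quartet=2 acc=0x4F2 bytes_emitted=3
After char 6 ('U'=20): chars_in_quartet=3 acc=0x13C94 bytes_emitted=3
After char 7 ('C'=2): chars_in_quartet=4 acc=0x4F2502 -> emit 4F 25 02, reset; bytes_emitted=6
After char 8 ('7'=59): chars_in_quartet=1 acc=0x3B bytes_emitted=6
After char 9 ('R'=17): chars_in_quartet=2 acc=0xED1 bytes_emitted=6
After char 10 ('o'=40): chars_in_quartet=3 acc=0x3B468 bytes_emitted=6
Padding '=': partial quartet acc=0x3B468 -> emit ED 1A; bytes_emitted=8

Answer: FD 57 9B 4F 25 02 ED 1A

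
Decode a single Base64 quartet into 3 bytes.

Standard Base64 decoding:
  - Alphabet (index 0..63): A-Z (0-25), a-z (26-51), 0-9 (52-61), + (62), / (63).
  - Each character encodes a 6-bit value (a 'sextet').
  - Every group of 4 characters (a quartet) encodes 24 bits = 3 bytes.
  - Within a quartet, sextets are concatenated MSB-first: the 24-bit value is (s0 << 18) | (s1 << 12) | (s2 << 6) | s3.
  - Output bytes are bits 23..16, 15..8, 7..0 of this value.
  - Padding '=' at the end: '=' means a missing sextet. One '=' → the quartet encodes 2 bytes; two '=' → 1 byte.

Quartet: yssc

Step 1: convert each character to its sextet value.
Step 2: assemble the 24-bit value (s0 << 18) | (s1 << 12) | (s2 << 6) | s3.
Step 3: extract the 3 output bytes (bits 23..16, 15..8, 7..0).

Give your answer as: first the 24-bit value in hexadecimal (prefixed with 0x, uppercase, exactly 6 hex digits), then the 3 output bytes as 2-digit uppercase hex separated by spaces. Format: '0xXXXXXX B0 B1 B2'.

Sextets: y=50, s=44, s=44, c=28
24-bit: (50<<18) | (44<<12) | (44<<6) | 28
      = 0xC80000 | 0x02C000 | 0x000B00 | 0x00001C
      = 0xCACB1C
Bytes: (v>>16)&0xFF=CA, (v>>8)&0xFF=CB, v&0xFF=1C

Answer: 0xCACB1C CA CB 1C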